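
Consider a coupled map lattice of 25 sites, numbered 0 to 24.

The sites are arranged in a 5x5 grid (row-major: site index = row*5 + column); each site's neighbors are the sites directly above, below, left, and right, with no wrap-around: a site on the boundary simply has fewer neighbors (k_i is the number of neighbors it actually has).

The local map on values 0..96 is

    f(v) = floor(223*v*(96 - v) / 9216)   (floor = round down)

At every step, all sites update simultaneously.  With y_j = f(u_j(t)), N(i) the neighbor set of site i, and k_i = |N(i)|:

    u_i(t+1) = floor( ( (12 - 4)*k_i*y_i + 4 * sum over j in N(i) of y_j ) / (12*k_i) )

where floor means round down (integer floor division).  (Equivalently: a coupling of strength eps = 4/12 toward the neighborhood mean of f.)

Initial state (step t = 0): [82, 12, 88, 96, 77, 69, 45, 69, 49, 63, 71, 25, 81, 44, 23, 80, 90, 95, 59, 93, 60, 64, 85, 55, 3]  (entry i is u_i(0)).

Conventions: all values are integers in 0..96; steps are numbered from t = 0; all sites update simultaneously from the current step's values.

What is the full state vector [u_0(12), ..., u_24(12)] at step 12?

Simulating step by step:
t=0: [82, 12, 88, 96, 77, 69, 45, 69, 49, 63, 71, 25, 81, 44, 23, 80, 90, 95, 59, 93, 60, 64, 85, 55, 3]
t=1: [29, 27, 19, 11, 31, 43, 49, 43, 49, 47, 41, 39, 31, 51, 39, 31, 18, 11, 44, 14, 47, 42, 26, 44, 14]
t=2: [48, 45, 36, 30, 44, 54, 54, 52, 52, 54, 53, 51, 47, 54, 50, 47, 36, 29, 49, 33, 53, 50, 43, 50, 31]
t=3: [54, 54, 52, 49, 53, 54, 54, 54, 54, 54, 54, 54, 54, 54, 54, 54, 52, 49, 53, 50, 55, 54, 54, 54, 49]
t=4: [54, 54, 54, 54, 54, 54, 54, 54, 54, 54, 54, 54, 54, 54, 54, 54, 54, 54, 54, 54, 54, 54, 54, 54, 54]
t=5: [54, 54, 54, 54, 54, 54, 54, 54, 54, 54, 54, 54, 54, 54, 54, 54, 54, 54, 54, 54, 54, 54, 54, 54, 54]
t=6: [54, 54, 54, 54, 54, 54, 54, 54, 54, 54, 54, 54, 54, 54, 54, 54, 54, 54, 54, 54, 54, 54, 54, 54, 54]
t=7: [54, 54, 54, 54, 54, 54, 54, 54, 54, 54, 54, 54, 54, 54, 54, 54, 54, 54, 54, 54, 54, 54, 54, 54, 54]
t=8: [54, 54, 54, 54, 54, 54, 54, 54, 54, 54, 54, 54, 54, 54, 54, 54, 54, 54, 54, 54, 54, 54, 54, 54, 54]
t=9: [54, 54, 54, 54, 54, 54, 54, 54, 54, 54, 54, 54, 54, 54, 54, 54, 54, 54, 54, 54, 54, 54, 54, 54, 54]
t=10: [54, 54, 54, 54, 54, 54, 54, 54, 54, 54, 54, 54, 54, 54, 54, 54, 54, 54, 54, 54, 54, 54, 54, 54, 54]
t=11: [54, 54, 54, 54, 54, 54, 54, 54, 54, 54, 54, 54, 54, 54, 54, 54, 54, 54, 54, 54, 54, 54, 54, 54, 54]
t=12: [54, 54, 54, 54, 54, 54, 54, 54, 54, 54, 54, 54, 54, 54, 54, 54, 54, 54, 54, 54, 54, 54, 54, 54, 54]

Answer: [54, 54, 54, 54, 54, 54, 54, 54, 54, 54, 54, 54, 54, 54, 54, 54, 54, 54, 54, 54, 54, 54, 54, 54, 54]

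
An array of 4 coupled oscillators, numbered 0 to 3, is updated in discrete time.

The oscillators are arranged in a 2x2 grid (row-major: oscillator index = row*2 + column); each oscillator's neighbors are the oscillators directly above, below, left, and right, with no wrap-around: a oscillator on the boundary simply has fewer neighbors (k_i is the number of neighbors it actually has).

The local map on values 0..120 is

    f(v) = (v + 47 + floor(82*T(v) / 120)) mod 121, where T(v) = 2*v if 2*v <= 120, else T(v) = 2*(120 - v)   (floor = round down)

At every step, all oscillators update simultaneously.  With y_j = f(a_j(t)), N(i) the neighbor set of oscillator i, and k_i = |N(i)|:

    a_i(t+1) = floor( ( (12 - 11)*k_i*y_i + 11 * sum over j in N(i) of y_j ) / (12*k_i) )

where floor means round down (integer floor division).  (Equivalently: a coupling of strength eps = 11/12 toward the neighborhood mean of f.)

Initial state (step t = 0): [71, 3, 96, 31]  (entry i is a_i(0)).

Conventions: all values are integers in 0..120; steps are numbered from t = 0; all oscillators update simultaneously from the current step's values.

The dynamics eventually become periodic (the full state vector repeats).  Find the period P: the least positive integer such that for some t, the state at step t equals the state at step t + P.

Answer: 2
Key observation: The state at step 5, [65, 65, 65, 65], reappears at step 7 — and no state repeats earlier — so the cycle the system enters has period 2.

Derivation:
t=0: [71, 3, 96, 31]
t=1: [54, 88, 88, 59]
t=2: [56, 58, 58, 57]
t=3: [62, 59, 59, 62]
t=4: [65, 66, 66, 65]
t=5: [65, 65, 65, 65]
t=6: [66, 66, 66, 66]
t=7: [65, 65, 65, 65]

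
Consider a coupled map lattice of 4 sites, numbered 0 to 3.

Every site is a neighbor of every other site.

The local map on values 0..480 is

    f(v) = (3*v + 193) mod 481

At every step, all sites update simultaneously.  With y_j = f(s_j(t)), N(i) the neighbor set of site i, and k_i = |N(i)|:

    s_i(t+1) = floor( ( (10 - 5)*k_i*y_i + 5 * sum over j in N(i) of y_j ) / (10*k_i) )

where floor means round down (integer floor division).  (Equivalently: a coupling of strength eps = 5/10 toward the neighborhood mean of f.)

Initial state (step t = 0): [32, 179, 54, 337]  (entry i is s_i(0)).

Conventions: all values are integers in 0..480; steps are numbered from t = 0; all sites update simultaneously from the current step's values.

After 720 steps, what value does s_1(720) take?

Simulating step by step:
t=0: [32, 179, 54, 337]
t=1: [285, 272, 307, 269]
t=2: [82, 69, 104, 66]
t=3: [355, 342, 217, 339]
t=4: [292, 279, 315, 276]
t=5: [104, 91, 127, 88]
t=6: [181, 328, 204, 325]
t=7: [251, 238, 274, 235]
t=8: [381, 368, 244, 365]
t=9: [371, 358, 394, 355]
t=10: [341, 328, 364, 325]
t=11: [251, 238, 274, 235]

Answer: s_1(720) = 368
Key observation: The state at step 7, [251, 238, 274, 235], reappears at step 11: the system is in a cycle of period 4 from step 7 on.  Therefore the state at step 720 equals the state at step 7 + ((720 - 7) mod 4) = 8, which is [381, 368, 244, 365].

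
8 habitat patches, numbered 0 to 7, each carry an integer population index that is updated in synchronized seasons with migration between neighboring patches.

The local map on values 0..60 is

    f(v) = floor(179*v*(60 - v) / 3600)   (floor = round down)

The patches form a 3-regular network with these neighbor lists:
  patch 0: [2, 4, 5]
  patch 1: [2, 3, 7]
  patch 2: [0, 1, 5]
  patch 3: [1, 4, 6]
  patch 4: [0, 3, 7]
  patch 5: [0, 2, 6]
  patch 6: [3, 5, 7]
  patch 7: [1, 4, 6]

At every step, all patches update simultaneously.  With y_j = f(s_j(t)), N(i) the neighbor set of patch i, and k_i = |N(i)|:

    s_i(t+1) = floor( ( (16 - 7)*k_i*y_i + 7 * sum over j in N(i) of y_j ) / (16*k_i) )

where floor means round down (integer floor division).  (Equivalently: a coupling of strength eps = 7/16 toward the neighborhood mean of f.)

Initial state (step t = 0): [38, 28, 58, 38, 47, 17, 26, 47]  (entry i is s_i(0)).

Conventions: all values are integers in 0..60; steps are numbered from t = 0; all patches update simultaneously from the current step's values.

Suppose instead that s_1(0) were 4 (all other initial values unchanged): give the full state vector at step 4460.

Answer: [40, 40, 40, 40, 41, 40, 41, 40]
Key observation: The state at step 5, [38, 39, 39, 38, 38, 38, 38, 38], reappears at step 7: the system is in a cycle of period 2 from step 5 on.  Therefore the state at step 4460 equals the state at step 5 + ((4460 - 5) mod 2) = 6, which is [40, 40, 40, 40, 41, 40, 41, 40].

Derivation:
t=0: [38, 4, 58, 38, 47, 17, 26, 47]
t=1: [33, 17, 15, 35, 33, 33, 39, 29]
t=2: [42, 37, 36, 41, 43, 41, 41, 42]
t=3: [37, 40, 40, 38, 36, 38, 37, 37]
t=4: [41, 39, 39, 41, 41, 41, 41, 41]
t=5: [38, 39, 39, 38, 38, 38, 38, 38]
t=6: [40, 40, 40, 40, 41, 40, 41, 40]
t=7: [38, 39, 39, 38, 38, 38, 38, 38]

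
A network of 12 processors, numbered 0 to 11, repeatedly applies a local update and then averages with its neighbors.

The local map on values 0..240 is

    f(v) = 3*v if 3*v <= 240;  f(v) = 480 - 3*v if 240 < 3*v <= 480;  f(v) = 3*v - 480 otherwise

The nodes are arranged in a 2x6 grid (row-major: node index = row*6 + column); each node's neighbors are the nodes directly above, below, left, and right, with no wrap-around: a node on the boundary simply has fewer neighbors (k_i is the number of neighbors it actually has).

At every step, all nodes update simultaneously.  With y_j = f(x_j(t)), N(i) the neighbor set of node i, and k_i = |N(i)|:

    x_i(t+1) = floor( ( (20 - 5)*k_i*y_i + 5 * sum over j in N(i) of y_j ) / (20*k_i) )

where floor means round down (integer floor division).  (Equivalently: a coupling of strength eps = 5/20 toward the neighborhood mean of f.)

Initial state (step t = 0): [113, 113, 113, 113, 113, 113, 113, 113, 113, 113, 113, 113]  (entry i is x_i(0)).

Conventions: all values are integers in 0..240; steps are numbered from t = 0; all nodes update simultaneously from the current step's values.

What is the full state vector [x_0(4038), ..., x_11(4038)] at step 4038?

Simulating step by step:
t=0: [113, 113, 113, 113, 113, 113, 113, 113, 113, 113, 113, 113]
t=1: [141, 141, 141, 141, 141, 141, 141, 141, 141, 141, 141, 141]
t=2: [57, 57, 57, 57, 57, 57, 57, 57, 57, 57, 57, 57]
t=3: [171, 171, 171, 171, 171, 171, 171, 171, 171, 171, 171, 171]
t=4: [33, 33, 33, 33, 33, 33, 33, 33, 33, 33, 33, 33]
t=5: [99, 99, 99, 99, 99, 99, 99, 99, 99, 99, 99, 99]
t=6: [183, 183, 183, 183, 183, 183, 183, 183, 183, 183, 183, 183]
t=7: [69, 69, 69, 69, 69, 69, 69, 69, 69, 69, 69, 69]
t=8: [207, 207, 207, 207, 207, 207, 207, 207, 207, 207, 207, 207]
t=9: [141, 141, 141, 141, 141, 141, 141, 141, 141, 141, 141, 141]

Answer: [183, 183, 183, 183, 183, 183, 183, 183, 183, 183, 183, 183]
Key observation: The state at step 1, [141, 141, 141, 141, 141, 141, 141, 141, 141, 141, 141, 141], reappears at step 9: the system is in a cycle of period 8 from step 1 on.  Therefore the state at step 4038 equals the state at step 1 + ((4038 - 1) mod 8) = 6, which is [183, 183, 183, 183, 183, 183, 183, 183, 183, 183, 183, 183].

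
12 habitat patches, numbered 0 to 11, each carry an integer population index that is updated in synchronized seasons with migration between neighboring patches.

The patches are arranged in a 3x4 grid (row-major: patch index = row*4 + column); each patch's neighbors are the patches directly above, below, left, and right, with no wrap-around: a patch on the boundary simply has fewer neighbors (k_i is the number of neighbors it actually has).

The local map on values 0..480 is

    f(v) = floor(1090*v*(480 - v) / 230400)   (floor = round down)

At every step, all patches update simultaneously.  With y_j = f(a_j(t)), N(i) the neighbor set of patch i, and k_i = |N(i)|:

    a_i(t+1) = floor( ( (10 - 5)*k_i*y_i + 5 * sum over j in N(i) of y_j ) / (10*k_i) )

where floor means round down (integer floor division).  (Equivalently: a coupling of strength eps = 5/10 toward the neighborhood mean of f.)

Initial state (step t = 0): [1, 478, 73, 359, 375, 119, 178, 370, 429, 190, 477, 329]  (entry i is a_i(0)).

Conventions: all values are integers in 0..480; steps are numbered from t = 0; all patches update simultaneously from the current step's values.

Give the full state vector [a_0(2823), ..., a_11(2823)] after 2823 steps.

Simulating step by step:
t=0: [1, 478, 73, 359, 375, 119, 178, 370, 429, 190, 477, 329]
t=1: [48, 59, 147, 185, 144, 189, 194, 211, 163, 182, 127, 167]
t=2: [135, 156, 221, 253, 214, 237, 252, 261, 243, 247, 233, 243]
t=3: [237, 246, 265, 270, 261, 267, 271, 270, 271, 272, 271, 271]
t=4: [271, 271, 269, 268, 269, 269, 267, 267, 267, 267, 267, 267]
t=5: [267, 267, 268, 268, 268, 268, 268, 268, 268, 268, 269, 269]
t=6: [268, 268, 268, 268, 268, 268, 268, 268, 268, 268, 268, 268]
t=7: [268, 268, 268, 268, 268, 268, 268, 268, 268, 268, 268, 268]

Answer: [268, 268, 268, 268, 268, 268, 268, 268, 268, 268, 268, 268]
Key observation: The state at step 6, [268, 268, 268, 268, 268, 268, 268, 268, 268, 268, 268, 268], reappears at step 7: the system is in a cycle of period 1 from step 6 on.  Therefore the state at step 2823 equals the state at step 6 + ((2823 - 6) mod 1) = 6, which is [268, 268, 268, 268, 268, 268, 268, 268, 268, 268, 268, 268].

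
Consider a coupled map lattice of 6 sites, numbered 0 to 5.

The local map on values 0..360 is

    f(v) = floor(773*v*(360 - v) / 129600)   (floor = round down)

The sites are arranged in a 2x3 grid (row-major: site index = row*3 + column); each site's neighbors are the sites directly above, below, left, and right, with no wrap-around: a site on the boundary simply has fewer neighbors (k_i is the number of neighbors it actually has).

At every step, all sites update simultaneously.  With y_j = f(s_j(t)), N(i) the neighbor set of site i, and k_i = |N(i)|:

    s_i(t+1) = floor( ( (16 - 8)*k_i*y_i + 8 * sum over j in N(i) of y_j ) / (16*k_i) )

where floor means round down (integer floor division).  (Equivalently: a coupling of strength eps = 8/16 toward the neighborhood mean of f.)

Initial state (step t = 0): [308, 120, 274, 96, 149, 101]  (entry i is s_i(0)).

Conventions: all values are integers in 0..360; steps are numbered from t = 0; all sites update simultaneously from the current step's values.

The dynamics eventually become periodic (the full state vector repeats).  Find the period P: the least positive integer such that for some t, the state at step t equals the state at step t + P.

Answer: 1
Key observation: The state at step 3, [192, 192, 192, 192, 192, 192], reappears at step 4 — and no state repeats earlier — so the cycle the system enters has period 1.

Derivation:
t=0: [308, 120, 274, 96, 149, 101]
t=1: [128, 155, 151, 146, 173, 159]
t=2: [182, 187, 188, 185, 190, 190]
t=3: [192, 192, 192, 192, 192, 192]
t=4: [192, 192, 192, 192, 192, 192]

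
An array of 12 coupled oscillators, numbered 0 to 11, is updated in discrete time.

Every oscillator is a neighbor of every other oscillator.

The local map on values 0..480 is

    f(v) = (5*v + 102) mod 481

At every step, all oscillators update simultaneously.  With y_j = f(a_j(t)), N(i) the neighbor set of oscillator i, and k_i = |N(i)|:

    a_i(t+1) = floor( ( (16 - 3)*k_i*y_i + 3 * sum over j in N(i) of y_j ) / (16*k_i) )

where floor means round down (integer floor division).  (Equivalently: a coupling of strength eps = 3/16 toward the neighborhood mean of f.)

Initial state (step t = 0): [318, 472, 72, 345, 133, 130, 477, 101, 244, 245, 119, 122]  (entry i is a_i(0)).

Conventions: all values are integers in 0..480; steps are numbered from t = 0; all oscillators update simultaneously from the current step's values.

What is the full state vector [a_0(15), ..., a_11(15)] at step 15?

Answer: [271, 263, 219, 363, 53, 177, 210, 346, 266, 139, 346, 119]

Derivation:
t=0: [318, 472, 72, 345, 133, 130, 477, 101, 244, 245, 119, 122]
t=1: [250, 97, 420, 358, 280, 268, 117, 152, 339, 342, 224, 236]
t=2: [372, 146, 283, 419, 109, 444, 226, 365, 343, 355, 269, 316]
t=3: [74, 323, 103, 261, 176, 361, 259, 47, 342, 389, 47, 234]
t=4: [438, 281, 171, 417, 79, 432, 409, 331, 356, 161, 331, 310]
t=5: [351, 109, 437, 268, 71, 327, 236, 308, 408, 397, 308, 225]
t=6: [389, 192, 349, 442, 423, 294, 314, 218, 233, 189, 218, 271]
t=7: [140, 122, 364, 351, 276, 145, 225, 226, 285, 110, 226, 54]
t=8: [310, 239, 436, 384, 86, 330, 266, 270, 122, 191, 270, 351]
t=9: [210, 310, 328, 122, 84, 289, 417, 51, 227, 119, 51, 373]
t=10: [195, 210, 281, 227, 76, 126, 253, 328, 262, 215, 328, 78]
t=11: [135, 195, 94, 262, 44, 243, 366, 281, 401, 214, 281, 52]
t=12: [278, 134, 115, 400, 299, 325, 49, 93, 188, 210, 93, 330]
t=13: [77, 269, 194, 179, 160, 264, 314, 106, 101, 189, 106, 284]
t=14: [36, 34, 119, 59, 366, 397, 213, 151, 131, 99, 151, 94]
t=15: [271, 263, 219, 363, 53, 177, 210, 346, 266, 139, 346, 119]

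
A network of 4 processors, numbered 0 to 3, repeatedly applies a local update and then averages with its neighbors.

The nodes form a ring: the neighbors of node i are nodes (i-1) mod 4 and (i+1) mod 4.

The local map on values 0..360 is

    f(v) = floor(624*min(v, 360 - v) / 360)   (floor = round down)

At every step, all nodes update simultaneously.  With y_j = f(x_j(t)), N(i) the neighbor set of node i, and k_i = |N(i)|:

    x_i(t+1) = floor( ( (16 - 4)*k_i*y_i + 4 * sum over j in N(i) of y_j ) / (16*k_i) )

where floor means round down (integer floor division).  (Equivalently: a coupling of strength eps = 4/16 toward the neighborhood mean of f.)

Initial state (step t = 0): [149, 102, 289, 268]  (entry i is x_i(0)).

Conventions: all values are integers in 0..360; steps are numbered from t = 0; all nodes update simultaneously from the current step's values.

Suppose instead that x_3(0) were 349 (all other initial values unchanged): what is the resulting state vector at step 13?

Answer: [239, 241, 263, 292]
Key observation: This trace re-runs the system from the modified initial state.

Derivation:
t=0: [149, 102, 289, 349]
t=1: [217, 179, 116, 61]
t=2: [237, 288, 202, 134]
t=3: [204, 153, 249, 234]
t=4: [262, 256, 204, 221]
t=5: [179, 189, 255, 234]
t=6: [296, 283, 200, 225]
t=7: [128, 148, 253, 223]
t=8: [227, 242, 200, 228]
t=9: [226, 216, 261, 234]
t=10: [232, 237, 186, 213]
t=11: [224, 225, 284, 255]
t=12: [228, 221, 150, 182]
t=13: [239, 241, 263, 292]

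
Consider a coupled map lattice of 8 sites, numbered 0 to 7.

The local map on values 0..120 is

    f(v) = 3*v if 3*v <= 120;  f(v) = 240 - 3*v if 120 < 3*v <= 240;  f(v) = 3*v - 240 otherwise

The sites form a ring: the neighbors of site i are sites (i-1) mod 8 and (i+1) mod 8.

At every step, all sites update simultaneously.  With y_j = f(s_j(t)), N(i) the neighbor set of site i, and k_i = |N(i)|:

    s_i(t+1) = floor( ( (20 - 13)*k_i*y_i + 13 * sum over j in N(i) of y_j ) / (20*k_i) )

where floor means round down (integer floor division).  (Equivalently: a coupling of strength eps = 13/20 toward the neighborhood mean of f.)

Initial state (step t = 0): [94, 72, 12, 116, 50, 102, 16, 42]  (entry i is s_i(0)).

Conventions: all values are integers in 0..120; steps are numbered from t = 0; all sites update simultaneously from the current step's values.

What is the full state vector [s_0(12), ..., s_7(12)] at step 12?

Answer: [99, 70, 42, 24, 23, 40, 77, 107]

Derivation:
t=0: [94, 72, 12, 116, 50, 102, 16, 42]
t=1: [59, 33, 55, 78, 88, 67, 75, 69]
t=2: [64, 79, 60, 34, 23, 26, 28, 36]
t=3: [52, 36, 55, 77, 82, 77, 89, 80]
t=4: [64, 89, 64, 29, 7, 13, 12, 36]
t=5: [60, 40, 53, 52, 48, 32, 60, 65]
t=6: [74, 87, 94, 86, 92, 84, 66, 54]
t=7: [38, 26, 27, 31, 22, 29, 43, 46]
t=8: [98, 90, 83, 80, 81, 87, 100, 108]
t=9: [55, 30, 12, 3, 7, 27, 55, 66]
t=10: [69, 67, 44, 21, 36, 59, 66, 63]
t=11: [40, 59, 70, 92, 78, 70, 51, 42]
t=12: [99, 70, 42, 24, 23, 40, 77, 107]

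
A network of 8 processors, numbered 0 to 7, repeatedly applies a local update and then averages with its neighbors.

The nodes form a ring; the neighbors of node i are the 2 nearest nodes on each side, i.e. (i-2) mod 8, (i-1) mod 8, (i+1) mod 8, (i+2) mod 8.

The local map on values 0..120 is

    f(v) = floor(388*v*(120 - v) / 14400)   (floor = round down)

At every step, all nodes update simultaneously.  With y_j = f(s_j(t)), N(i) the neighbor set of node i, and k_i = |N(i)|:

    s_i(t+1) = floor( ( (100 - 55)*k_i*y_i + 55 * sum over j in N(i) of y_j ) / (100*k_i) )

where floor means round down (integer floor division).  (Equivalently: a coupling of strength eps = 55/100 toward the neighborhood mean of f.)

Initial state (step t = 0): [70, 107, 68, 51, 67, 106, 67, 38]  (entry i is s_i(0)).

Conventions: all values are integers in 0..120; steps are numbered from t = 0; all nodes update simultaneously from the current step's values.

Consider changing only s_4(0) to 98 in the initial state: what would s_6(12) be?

Answer: s_6(12) = 96
Key observation: This trace re-runs the system from the modified initial state.

Derivation:
t=0: [70, 107, 68, 51, 98, 106, 67, 38]
t=1: [84, 66, 81, 73, 70, 62, 80, 73]
t=2: [85, 91, 88, 92, 91, 93, 88, 90]
t=3: [76, 72, 73, 70, 71, 69, 73, 72]
t=4: [91, 92, 92, 93, 93, 93, 92, 92]
t=5: [69, 69, 68, 67, 67, 67, 68, 69]
t=6: [94, 94, 94, 94, 95, 94, 94, 94]
t=7: [65, 65, 64, 64, 64, 64, 64, 65]
t=8: [96, 96, 96, 96, 96, 96, 96, 96]
t=9: [62, 62, 62, 62, 62, 62, 62, 62]
t=10: [96, 96, 96, 96, 96, 96, 96, 96]
t=11: [62, 62, 62, 62, 62, 62, 62, 62]
t=12: [96, 96, 96, 96, 96, 96, 96, 96]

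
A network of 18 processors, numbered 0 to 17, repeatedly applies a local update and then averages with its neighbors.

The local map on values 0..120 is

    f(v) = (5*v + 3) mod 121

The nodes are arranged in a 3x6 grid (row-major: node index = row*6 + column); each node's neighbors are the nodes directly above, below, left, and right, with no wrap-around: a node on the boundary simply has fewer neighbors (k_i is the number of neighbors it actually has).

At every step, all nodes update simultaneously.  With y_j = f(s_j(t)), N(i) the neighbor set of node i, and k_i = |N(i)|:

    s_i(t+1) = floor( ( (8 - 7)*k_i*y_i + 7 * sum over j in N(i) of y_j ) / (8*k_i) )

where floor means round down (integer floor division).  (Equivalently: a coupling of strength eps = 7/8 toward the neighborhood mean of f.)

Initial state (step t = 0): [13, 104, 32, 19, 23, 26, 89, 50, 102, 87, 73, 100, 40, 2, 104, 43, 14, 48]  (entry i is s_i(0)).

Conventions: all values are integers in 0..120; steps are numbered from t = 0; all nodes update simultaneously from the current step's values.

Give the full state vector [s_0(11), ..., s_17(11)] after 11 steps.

Simulating step by step:
t=0: [13, 104, 32, 19, 23, 26, 89, 50, 102, 87, 73, 100, 40, 2, 104, 43, 14, 48]
t=1: [62, 40, 53, 80, 48, 61, 57, 37, 40, 59, 62, 7, 53, 40, 45, 66, 39, 40]
t=2: [64, 58, 62, 29, 51, 25, 53, 72, 66, 69, 46, 68, 59, 68, 87, 81, 80, 60]
t=3: [43, 50, 58, 59, 44, 52, 43, 58, 66, 73, 71, 65, 62, 50, 78, 70, 68, 69]
t=4: [59, 59, 52, 53, 69, 84, 76, 52, 41, 82, 78, 81, 56, 45, 65, 53, 109, 95]
t=5: [40, 35, 51, 54, 47, 73, 36, 61, 49, 43, 61, 65, 60, 56, 74, 61, 57, 62]
t=6: [62, 54, 29, 70, 44, 89, 68, 44, 42, 49, 83, 52, 52, 45, 34, 52, 64, 66]
t=7: [66, 62, 71, 53, 85, 64, 69, 85, 52, 61, 52, 70, 93, 64, 70, 43, 58, 56]
t=8: [88, 88, 48, 75, 45, 87, 89, 69, 80, 44, 66, 55, 94, 92, 71, 78, 52, 76]
t=9: [82, 64, 39, 63, 66, 71, 96, 79, 76, 51, 69, 58, 94, 109, 64, 73, 43, 27]
t=10: [94, 57, 61, 63, 98, 76, 71, 66, 48, 47, 69, 76, 94, 73, 36, 57, 49, 66]
t=11: [84, 83, 44, 65, 60, 15, 105, 48, 73, 64, 46, 65, 66, 77, 22, 59, 71, 22]

Answer: [84, 83, 44, 65, 60, 15, 105, 48, 73, 64, 46, 65, 66, 77, 22, 59, 71, 22]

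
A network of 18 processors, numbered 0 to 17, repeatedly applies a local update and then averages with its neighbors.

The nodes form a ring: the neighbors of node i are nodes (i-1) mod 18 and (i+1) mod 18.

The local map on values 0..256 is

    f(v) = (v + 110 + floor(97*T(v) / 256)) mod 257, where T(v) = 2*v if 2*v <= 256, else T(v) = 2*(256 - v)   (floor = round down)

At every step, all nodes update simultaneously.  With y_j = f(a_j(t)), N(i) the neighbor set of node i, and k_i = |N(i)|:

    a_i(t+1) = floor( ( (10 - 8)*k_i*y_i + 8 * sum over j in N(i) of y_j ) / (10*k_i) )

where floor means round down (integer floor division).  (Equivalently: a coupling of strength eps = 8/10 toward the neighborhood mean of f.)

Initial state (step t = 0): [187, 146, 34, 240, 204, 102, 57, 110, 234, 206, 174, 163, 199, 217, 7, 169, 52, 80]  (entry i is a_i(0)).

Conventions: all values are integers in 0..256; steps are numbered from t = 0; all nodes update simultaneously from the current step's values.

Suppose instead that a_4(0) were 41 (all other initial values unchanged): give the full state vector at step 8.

Simulating step by step:
t=0: [187, 146, 34, 240, 41, 102, 57, 110, 234, 206, 174, 163, 199, 217, 7, 169, 52, 80]
t=1: [151, 120, 108, 161, 91, 163, 73, 134, 77, 96, 90, 90, 93, 106, 98, 146, 175, 167]
t=2: [76, 62, 67, 38, 70, 117, 113, 209, 89, 106, 15, 13, 23, 24, 53, 62, 85, 86]
t=3: [137, 231, 203, 219, 140, 125, 72, 43, 56, 65, 95, 140, 143, 171, 188, 125, 89, 98]
t=4: [66, 90, 100, 90, 84, 140, 150, 214, 205, 135, 125, 56, 83, 86, 82, 54, 40, 40]
t=5: [121, 103, 14, 13, 36, 49, 87, 91, 90, 83, 129, 172, 135, 204, 134, 214, 189, 198]
t=6: [64, 86, 93, 149, 165, 110, 84, 8, 109, 86, 152, 80, 89, 82, 93, 88, 95, 81]
t=7: [146, 96, 38, 57, 68, 43, 68, 42, 60, 51, 118, 86, 203, 60, 107, 15, 107, 146]
t=8: [57, 107, 127, 204, 203, 220, 193, 214, 195, 149, 93, 63, 106, 97, 148, 60, 95, 65]

Answer: [57, 107, 127, 204, 203, 220, 193, 214, 195, 149, 93, 63, 106, 97, 148, 60, 95, 65]
Key observation: This trace re-runs the system from the modified initial state.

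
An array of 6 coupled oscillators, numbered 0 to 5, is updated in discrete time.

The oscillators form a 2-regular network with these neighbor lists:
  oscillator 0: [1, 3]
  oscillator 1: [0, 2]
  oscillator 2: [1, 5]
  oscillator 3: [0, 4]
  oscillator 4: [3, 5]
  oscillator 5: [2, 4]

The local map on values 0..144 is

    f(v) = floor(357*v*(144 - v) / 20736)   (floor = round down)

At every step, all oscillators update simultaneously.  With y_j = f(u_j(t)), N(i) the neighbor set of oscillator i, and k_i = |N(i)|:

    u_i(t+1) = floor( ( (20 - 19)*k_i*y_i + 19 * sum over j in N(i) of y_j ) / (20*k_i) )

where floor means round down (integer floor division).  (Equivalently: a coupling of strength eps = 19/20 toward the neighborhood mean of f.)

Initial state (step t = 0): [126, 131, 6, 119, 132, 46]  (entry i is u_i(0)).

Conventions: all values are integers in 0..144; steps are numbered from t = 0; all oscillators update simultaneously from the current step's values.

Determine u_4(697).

Answer: u_4(697) = 85
Key observation: The state at step 5, [85, 85, 85, 85, 85, 85], reappears at step 7: the system is in a cycle of period 2 from step 5 on.  Therefore the state at step 697 equals the state at step 5 + ((697 - 5) mod 2) = 5, which is [85, 85, 85, 85, 85, 85].

Derivation:
t=0: [126, 131, 6, 119, 132, 46]
t=1: [39, 26, 51, 33, 62, 23]
t=2: [58, 74, 51, 77, 56, 82]
t=3: [88, 83, 87, 84, 87, 82]
t=4: [86, 84, 86, 84, 86, 85]
t=5: [85, 85, 85, 85, 85, 85]
t=6: [86, 86, 86, 86, 86, 86]
t=7: [85, 85, 85, 85, 85, 85]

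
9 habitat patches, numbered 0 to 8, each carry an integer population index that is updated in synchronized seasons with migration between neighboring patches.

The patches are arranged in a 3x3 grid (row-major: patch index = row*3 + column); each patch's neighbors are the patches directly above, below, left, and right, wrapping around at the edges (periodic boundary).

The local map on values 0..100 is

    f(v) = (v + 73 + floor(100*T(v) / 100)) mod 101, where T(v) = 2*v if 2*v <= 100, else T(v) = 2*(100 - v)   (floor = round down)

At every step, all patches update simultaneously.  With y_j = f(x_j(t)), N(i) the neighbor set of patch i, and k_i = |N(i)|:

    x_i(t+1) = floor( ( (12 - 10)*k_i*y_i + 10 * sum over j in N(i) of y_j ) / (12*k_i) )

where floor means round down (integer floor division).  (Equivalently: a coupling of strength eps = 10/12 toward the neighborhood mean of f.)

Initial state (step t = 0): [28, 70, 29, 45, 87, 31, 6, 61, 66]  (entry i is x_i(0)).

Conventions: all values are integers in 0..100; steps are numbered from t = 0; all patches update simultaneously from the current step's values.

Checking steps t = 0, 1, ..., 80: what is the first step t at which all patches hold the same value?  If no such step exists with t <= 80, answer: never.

Simulating step by step:
t=0: [28, 70, 29, 45, 87, 31, 6, 61, 66]  (not all equal)
t=1: [42, 43, 36, 62, 31, 43, 31, 39, 47]  (not all equal)
t=2: [48, 69, 36, 49, 31, 34, 54, 44, 50]  (not all equal)
t=3: [26, 34, 36, 38, 31, 50, 14, 22, 39]  (not all equal)
t=4: [61, 60, 62, 45, 56, 70, 57, 56, 46]  (not all equal)
t=5: [10, 12, 7, 9, 9, 8, 10, 12, 9]  (not all equal)
t=6: [42, 43, 58, 58, 61, 98, 44, 45, 58]  (not all equal)
t=7: [22, 26, 40, 40, 21, 22, 27, 6, 22]  (not all equal)
t=8: [66, 61, 49, 49, 62, 59, 62, 51, 63]  (not all equal)
t=9: [12, 12, 10, 10, 14, 13, 12, 10, 13]  (not all equal)
t=10: [5, 6, 8, 8, 7, 7, 6, 8, 6]  (not all equal)
t=11: [93, 93, 92, 92, 94, 94, 92, 92, 94]  (not all equal)
t=12: [79, 79, 78, 78, 79, 78, 79, 78, 79]  (not all equal)
t=13: [93, 93, 93, 93, 93, 93, 93, 93, 93]  (all equal)

Answer: 13
Key observation: Synchronization is absorbing here: once all patches are equal they stay equal, and step 13 is the first all-equal step.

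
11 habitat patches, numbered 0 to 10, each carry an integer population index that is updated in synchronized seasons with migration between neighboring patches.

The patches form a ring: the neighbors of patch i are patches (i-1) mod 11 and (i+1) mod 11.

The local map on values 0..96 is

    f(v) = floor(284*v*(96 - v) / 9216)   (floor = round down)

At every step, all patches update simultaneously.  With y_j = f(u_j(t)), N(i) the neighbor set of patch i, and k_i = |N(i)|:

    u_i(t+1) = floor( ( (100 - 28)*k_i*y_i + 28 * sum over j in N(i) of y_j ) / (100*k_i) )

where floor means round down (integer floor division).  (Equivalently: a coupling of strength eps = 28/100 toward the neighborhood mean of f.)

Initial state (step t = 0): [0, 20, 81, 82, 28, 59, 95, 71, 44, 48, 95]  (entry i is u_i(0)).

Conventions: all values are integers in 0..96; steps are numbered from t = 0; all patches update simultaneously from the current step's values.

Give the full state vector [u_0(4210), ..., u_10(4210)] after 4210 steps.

Answer: [64, 64, 64, 64, 64, 63, 63, 63, 63, 63, 64]
Key observation: The state at step 8, [64, 64, 64, 64, 64, 63, 63, 63, 63, 63, 64], reappears at step 10: the system is in a cycle of period 2 from step 8 on.  Therefore the state at step 4210 equals the state at step 8 + ((4210 - 8) mod 2) = 8, which is [64, 64, 64, 64, 64, 63, 63, 63, 63, 63, 64].

Derivation:
t=0: [0, 20, 81, 82, 28, 59, 95, 71, 44, 48, 95]
t=1: [6, 38, 37, 38, 56, 56, 18, 48, 67, 61, 11]
t=2: [24, 59, 67, 67, 68, 65, 50, 65, 61, 58, 31]
t=3: [56, 63, 60, 58, 58, 62, 67, 63, 64, 66, 61]
t=4: [67, 64, 65, 66, 66, 63, 60, 63, 62, 61, 65]
t=5: [59, 62, 62, 61, 61, 63, 65, 64, 64, 64, 62]
t=6: [66, 64, 64, 64, 64, 63, 62, 62, 63, 63, 64]
t=7: [61, 62, 63, 63, 63, 63, 64, 64, 64, 63, 62]
t=8: [64, 64, 64, 64, 64, 63, 63, 63, 63, 63, 64]
t=9: [63, 63, 63, 63, 63, 63, 64, 64, 64, 63, 63]
t=10: [64, 64, 64, 64, 64, 63, 63, 63, 63, 63, 64]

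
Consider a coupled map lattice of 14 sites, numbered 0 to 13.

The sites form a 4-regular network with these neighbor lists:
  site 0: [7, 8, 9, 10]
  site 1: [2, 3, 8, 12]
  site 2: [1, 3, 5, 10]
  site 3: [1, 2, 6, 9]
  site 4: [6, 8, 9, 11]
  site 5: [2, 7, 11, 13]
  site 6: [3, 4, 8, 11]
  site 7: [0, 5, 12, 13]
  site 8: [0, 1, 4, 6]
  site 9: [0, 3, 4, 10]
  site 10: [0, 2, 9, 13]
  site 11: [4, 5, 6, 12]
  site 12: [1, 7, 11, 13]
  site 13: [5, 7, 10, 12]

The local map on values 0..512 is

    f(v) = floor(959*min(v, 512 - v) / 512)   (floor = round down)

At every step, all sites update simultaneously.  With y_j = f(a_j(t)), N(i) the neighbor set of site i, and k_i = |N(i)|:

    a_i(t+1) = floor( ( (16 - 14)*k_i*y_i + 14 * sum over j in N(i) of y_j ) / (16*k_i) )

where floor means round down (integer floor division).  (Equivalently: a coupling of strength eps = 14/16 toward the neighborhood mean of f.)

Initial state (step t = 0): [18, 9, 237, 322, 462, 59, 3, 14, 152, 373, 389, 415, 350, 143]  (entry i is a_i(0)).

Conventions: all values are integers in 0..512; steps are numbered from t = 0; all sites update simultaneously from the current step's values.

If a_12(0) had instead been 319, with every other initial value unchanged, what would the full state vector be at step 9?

Answer: [266, 238, 252, 224, 233, 299, 227, 299, 226, 237, 273, 252, 287, 301]
Key observation: This trace re-runs the system from the modified initial state.

Derivation:
t=0: [18, 9, 237, 322, 462, 59, 3, 14, 152, 373, 389, 415, 319, 143]
t=1: [179, 317, 210, 202, 171, 214, 200, 171, 67, 188, 248, 147, 152, 192]
t=2: [317, 303, 400, 371, 286, 344, 286, 341, 320, 371, 372, 335, 324, 366]
t=3: [309, 307, 295, 314, 354, 287, 354, 325, 395, 320, 275, 372, 331, 307]
t=4: [347, 339, 404, 361, 285, 359, 287, 376, 323, 370, 389, 328, 343, 387]
t=5: [279, 292, 270, 300, 355, 261, 359, 282, 367, 305, 249, 359, 292, 266]
t=6: [394, 386, 438, 386, 305, 415, 308, 442, 346, 396, 438, 355, 398, 446]
t=7: [201, 225, 190, 242, 311, 172, 316, 177, 306, 241, 170, 291, 198, 160]
t=8: [371, 394, 375, 405, 400, 346, 401, 340, 385, 389, 363, 365, 366, 330]
t=9: [266, 238, 252, 224, 233, 299, 227, 299, 226, 237, 273, 252, 287, 301]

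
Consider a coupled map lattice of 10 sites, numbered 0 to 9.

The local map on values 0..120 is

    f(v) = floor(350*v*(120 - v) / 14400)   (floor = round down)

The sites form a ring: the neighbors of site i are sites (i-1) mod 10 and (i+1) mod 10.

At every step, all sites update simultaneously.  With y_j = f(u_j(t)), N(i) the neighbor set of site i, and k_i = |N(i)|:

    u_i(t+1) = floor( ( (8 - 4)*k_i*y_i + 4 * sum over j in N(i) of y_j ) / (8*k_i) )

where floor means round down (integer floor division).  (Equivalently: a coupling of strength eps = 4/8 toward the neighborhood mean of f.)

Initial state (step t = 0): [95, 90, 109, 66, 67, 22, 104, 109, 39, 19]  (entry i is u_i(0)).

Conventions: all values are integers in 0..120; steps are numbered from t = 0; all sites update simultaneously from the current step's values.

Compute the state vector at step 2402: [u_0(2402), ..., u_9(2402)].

Simulating step by step:
t=0: [95, 90, 109, 66, 67, 22, 104, 109, 39, 19]
t=1: [56, 54, 52, 71, 77, 57, 40, 43, 56, 56]
t=2: [86, 86, 85, 83, 82, 82, 80, 81, 85, 87]
t=3: [70, 71, 72, 73, 74, 75, 76, 75, 72, 70]
t=4: [84, 84, 83, 83, 82, 81, 81, 82, 83, 84]
t=5: [73, 73, 73, 74, 75, 75, 75, 75, 74, 73]
t=6: [83, 83, 82, 82, 82, 82, 82, 82, 82, 82]
t=7: [74, 74, 74, 75, 75, 75, 75, 75, 75, 74]
t=8: [82, 82, 82, 82, 82, 82, 82, 82, 82, 82]
t=9: [75, 75, 75, 75, 75, 75, 75, 75, 75, 75]
t=10: [82, 82, 82, 82, 82, 82, 82, 82, 82, 82]

Answer: [82, 82, 82, 82, 82, 82, 82, 82, 82, 82]
Key observation: The state at step 8, [82, 82, 82, 82, 82, 82, 82, 82, 82, 82], reappears at step 10: the system is in a cycle of period 2 from step 8 on.  Therefore the state at step 2402 equals the state at step 8 + ((2402 - 8) mod 2) = 8, which is [82, 82, 82, 82, 82, 82, 82, 82, 82, 82].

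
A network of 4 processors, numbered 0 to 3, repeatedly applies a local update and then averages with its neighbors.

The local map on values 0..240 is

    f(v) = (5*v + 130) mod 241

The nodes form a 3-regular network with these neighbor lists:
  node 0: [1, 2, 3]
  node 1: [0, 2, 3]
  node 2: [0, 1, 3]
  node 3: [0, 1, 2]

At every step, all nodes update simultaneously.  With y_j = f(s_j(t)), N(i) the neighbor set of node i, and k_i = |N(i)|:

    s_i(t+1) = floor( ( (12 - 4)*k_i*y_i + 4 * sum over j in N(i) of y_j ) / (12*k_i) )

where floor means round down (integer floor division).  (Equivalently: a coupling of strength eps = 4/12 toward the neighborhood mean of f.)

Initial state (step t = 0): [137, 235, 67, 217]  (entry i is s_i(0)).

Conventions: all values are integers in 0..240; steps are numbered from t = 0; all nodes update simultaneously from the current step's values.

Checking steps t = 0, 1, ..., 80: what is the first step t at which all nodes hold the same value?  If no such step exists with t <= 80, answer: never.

Answer: 39
Key observation: Synchronization is absorbing here: once all nodes are equal they stay equal, and step 39 is the first all-equal step.

Derivation:
t=0: [137, 235, 67, 217]  (not all equal)
t=1: [98, 102, 171, 52]  (not all equal)
t=2: [128, 139, 63, 134]  (not all equal)
t=3: [73, 104, 161, 90]  (not all equal)
t=4: [61, 147, 172, 109]  (not all equal)
t=5: [169, 140, 76, 168]  (not all equal)
t=6: [23, 76, 32, 20]  (not all equal)
t=7: [36, 50, 61, 162]  (not all equal)
t=8: [107, 146, 176, 189]  (not all equal)
t=9: [154, 129, 78, 114]  (not all equal)
t=10: [152, 82, 75, 175]  (not all equal)
t=11: [124, 64, 44, 54]  (not all equal)
t=12: [71, 172, 116, 144]  (not all equal)
t=13: [44, 57, 169, 113]  (not all equal)
t=14: [116, 153, 62, 174]  (not all equal)
t=15: [197, 166, 181, 90]  (not all equal)
t=16: [145, 193, 101, 116]  (not all equal)
t=17: [144, 144, 156, 198]  (not all equal)
t=18: [136, 136, 170, 153]  (not all equal)
t=19: [88, 88, 49, 135]  (not all equal)
t=20: [92, 92, 118, 89]  (not all equal)
t=21: [120, 120, 193, 112]  (not all equal)
t=22: [43, 43, 112, 154]  (not all equal)
t=23: [123, 123, 181, 164]  (not all equal)
t=24: [50, 50, 77, 164]  (not all equal)
t=25: [137, 137, 78, 185]  (not all equal)
t=26: [85, 85, 55, 85]  (not all equal)
t=27: [83, 83, 133, 83]  (not all equal)
t=28: [64, 64, 69, 64]  (not all equal)
t=29: [211, 211, 225, 211]  (not all equal)
t=30: [202, 202, 107, 202]  (not all equal)
t=31: [176, 176, 180, 176]  (not all equal)
t=32: [48, 48, 59, 48]  (not all equal)
t=33: [135, 135, 165, 135]  (not all equal)
t=34: [98, 98, 182, 98]  (not all equal)
t=35: [131, 131, 96, 131]  (not all equal)
t=36: [69, 69, 106, 69]  (not all equal)
t=37: [227, 227, 196, 227]  (not all equal)
t=38: [69, 69, 117, 69]  (not all equal)
t=39: [233, 233, 233, 233]  (all equal)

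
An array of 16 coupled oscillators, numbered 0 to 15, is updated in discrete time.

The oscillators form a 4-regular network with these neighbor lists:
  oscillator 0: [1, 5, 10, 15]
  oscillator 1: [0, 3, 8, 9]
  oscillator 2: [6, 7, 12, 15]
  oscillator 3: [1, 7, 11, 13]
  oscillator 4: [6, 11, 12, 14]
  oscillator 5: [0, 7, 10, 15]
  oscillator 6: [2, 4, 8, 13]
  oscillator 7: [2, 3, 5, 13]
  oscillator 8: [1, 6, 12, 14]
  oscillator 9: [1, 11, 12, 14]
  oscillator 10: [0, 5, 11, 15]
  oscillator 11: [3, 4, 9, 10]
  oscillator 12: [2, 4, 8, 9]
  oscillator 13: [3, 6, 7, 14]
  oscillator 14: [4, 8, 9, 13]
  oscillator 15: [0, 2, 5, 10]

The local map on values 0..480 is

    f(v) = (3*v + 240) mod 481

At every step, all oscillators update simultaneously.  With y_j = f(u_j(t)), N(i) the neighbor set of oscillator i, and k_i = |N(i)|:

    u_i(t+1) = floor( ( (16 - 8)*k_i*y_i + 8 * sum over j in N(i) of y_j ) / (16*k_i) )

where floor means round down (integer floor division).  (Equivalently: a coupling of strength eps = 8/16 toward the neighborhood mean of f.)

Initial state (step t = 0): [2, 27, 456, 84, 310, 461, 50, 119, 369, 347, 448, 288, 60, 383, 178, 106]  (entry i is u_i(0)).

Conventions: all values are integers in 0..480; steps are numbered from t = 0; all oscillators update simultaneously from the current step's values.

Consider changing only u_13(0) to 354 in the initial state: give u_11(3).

Simulating step by step:
t=0: [2, 27, 456, 84, 310, 461, 50, 119, 369, 347, 448, 288, 60, 354, 178, 106]
t=1: [212, 280, 207, 120, 259, 162, 332, 145, 370, 306, 151, 155, 344, 271, 303, 130]
t=2: [288, 196, 305, 137, 151, 241, 251, 201, 305, 202, 232, 184, 282, 142, 184, 228]
t=3: [226, 282, 216, 235, 203, 175, 113, 249, 198, 319, 339, 305, 182, 201, 274, 320]

Answer: u_11(3) = 305
Key observation: This trace re-runs the system from the modified initial state.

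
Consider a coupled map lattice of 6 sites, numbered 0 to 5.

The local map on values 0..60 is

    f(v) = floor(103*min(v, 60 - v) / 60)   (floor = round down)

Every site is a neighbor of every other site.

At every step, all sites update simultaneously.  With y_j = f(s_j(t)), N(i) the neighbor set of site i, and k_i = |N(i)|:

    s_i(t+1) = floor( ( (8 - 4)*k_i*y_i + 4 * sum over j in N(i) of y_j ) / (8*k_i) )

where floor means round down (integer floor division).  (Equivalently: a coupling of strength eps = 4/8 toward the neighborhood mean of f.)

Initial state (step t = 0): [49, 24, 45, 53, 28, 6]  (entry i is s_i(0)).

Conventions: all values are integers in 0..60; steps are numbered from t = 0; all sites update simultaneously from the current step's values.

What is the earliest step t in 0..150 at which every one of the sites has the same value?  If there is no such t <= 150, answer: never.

Simulating step by step:
t=0: [49, 24, 45, 53, 28, 6]  (not all equal)
t=1: [22, 31, 25, 20, 34, 19]  (not all equal)
t=2: [38, 43, 40, 37, 41, 36]  (not all equal)
t=3: [36, 32, 34, 36, 34, 37]  (not all equal)
t=4: [42, 44, 43, 42, 43, 41]  (not all equal)
t=5: [29, 28, 29, 29, 29, 30]  (not all equal)
t=6: [49, 48, 49, 49, 49, 49]  (not all equal)
t=7: [18, 19, 18, 18, 18, 18]  (not all equal)
t=8: [30, 31, 30, 30, 30, 30]  (not all equal)
t=9: [50, 50, 50, 50, 50, 50]  (all equal)

Answer: 9
Key observation: Synchronization is absorbing here: once all sites are equal they stay equal, and step 9 is the first all-equal step.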